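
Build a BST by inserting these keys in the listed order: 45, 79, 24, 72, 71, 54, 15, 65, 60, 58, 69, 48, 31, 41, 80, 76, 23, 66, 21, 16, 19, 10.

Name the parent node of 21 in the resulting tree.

23

Insert 45: tree is empty, so 45 becomes the root.
Insert 79: 79 > 45 → go right. Place as right child of 45.
Insert 24: 24 < 45 → go left. Place as left child of 45.
Insert 72: 72 > 45 → go right; 72 < 79 → go left. Place as left child of 79.
Insert 71: 71 > 45 → go right; 71 < 79 → go left; 71 < 72 → go left. Place as left child of 72.
Insert 54: 54 > 45 → go right; 54 < 79 → go left; 54 < 72 → go left; 54 < 71 → go left. Place as left child of 71.
Insert 15: 15 < 45 → go left; 15 < 24 → go left. Place as left child of 24.
Insert 65: 65 > 45 → go right; 65 < 79 → go left; 65 < 72 → go left; 65 < 71 → go left; 65 > 54 → go right. Place as right child of 54.
Insert 60: 60 > 45 → go right; 60 < 79 → go left; 60 < 72 → go left; 60 < 71 → go left; 60 > 54 → go right; 60 < 65 → go left. Place as left child of 65.
Insert 58: 58 > 45 → go right; 58 < 79 → go left; 58 < 72 → go left; 58 < 71 → go left; 58 > 54 → go right; 58 < 65 → go left; 58 < 60 → go left. Place as left child of 60.
Insert 69: 69 > 45 → go right; 69 < 79 → go left; 69 < 72 → go left; 69 < 71 → go left; 69 > 54 → go right; 69 > 65 → go right. Place as right child of 65.
Insert 48: 48 > 45 → go right; 48 < 79 → go left; 48 < 72 → go left; 48 < 71 → go left; 48 < 54 → go left. Place as left child of 54.
Insert 31: 31 < 45 → go left; 31 > 24 → go right. Place as right child of 24.
Insert 41: 41 < 45 → go left; 41 > 24 → go right; 41 > 31 → go right. Place as right child of 31.
Insert 80: 80 > 45 → go right; 80 > 79 → go right. Place as right child of 79.
Insert 76: 76 > 45 → go right; 76 < 79 → go left; 76 > 72 → go right. Place as right child of 72.
Insert 23: 23 < 45 → go left; 23 < 24 → go left; 23 > 15 → go right. Place as right child of 15.
Insert 66: 66 > 45 → go right; 66 < 79 → go left; 66 < 72 → go left; 66 < 71 → go left; 66 > 54 → go right; 66 > 65 → go right; 66 < 69 → go left. Place as left child of 69.
Insert 21: 21 < 45 → go left; 21 < 24 → go left; 21 > 15 → go right; 21 < 23 → go left. Place as left child of 23.
Insert 16: 16 < 45 → go left; 16 < 24 → go left; 16 > 15 → go right; 16 < 23 → go left; 16 < 21 → go left. Place as left child of 21.
Insert 19: 19 < 45 → go left; 19 < 24 → go left; 19 > 15 → go right; 19 < 23 → go left; 19 < 21 → go left; 19 > 16 → go right. Place as right child of 16.
Insert 10: 10 < 45 → go left; 10 < 24 → go left; 10 < 15 → go left. Place as left child of 15.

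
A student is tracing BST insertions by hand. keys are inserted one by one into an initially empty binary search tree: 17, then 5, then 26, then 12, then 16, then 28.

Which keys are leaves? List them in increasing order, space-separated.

16 28

Resulting structure (node: left, right):
  17: L=5, R=26
  5: L=–, R=12
  26: L=–, R=28
  12: L=–, R=16
  16: L=–, R=–
  28: L=–, R=–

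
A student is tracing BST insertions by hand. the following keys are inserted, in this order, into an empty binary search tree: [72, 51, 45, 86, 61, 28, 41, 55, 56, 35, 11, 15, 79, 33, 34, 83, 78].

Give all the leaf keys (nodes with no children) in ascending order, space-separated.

72: root
51: left child of 72 (depth 1)
45: left child of 51 (depth 2)
86: right child of 72 (depth 1)
61: right child of 51 (depth 2)
28: left child of 45 (depth 3)
41: right child of 28 (depth 4)
55: left child of 61 (depth 3)
56: right child of 55 (depth 4)
35: left child of 41 (depth 5)
11: left child of 28 (depth 4)
15: right child of 11 (depth 5)
79: left child of 86 (depth 2)
33: left child of 35 (depth 6)
34: right child of 33 (depth 7)
83: right child of 79 (depth 3)
78: left child of 79 (depth 3)

15 34 56 78 83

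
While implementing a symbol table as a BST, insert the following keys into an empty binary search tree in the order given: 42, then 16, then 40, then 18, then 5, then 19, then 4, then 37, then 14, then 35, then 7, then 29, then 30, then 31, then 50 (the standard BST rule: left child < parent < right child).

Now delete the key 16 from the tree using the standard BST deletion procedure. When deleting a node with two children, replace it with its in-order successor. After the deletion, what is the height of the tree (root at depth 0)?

42: root
16: left child of 42 (depth 1)
40: right child of 16 (depth 2)
18: left child of 40 (depth 3)
5: left child of 16 (depth 2)
19: right child of 18 (depth 4)
4: left child of 5 (depth 3)
37: right child of 19 (depth 5)
14: right child of 5 (depth 3)
35: left child of 37 (depth 6)
7: left child of 14 (depth 4)
29: left child of 35 (depth 7)
30: right child of 29 (depth 8)
31: right child of 30 (depth 9)
50: right child of 42 (depth 1)

Delete 16 (two children — replace with in-order successor).
After deletion, deepest node is 31 at depth 8.

8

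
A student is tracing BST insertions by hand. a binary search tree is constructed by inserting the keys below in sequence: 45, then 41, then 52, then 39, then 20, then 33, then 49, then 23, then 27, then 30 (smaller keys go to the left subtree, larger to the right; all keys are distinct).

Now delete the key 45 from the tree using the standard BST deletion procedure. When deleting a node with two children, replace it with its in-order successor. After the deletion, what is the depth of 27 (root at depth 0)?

45: root
41: left child of 45 (depth 1)
52: right child of 45 (depth 1)
39: left child of 41 (depth 2)
20: left child of 39 (depth 3)
33: right child of 20 (depth 4)
49: left child of 52 (depth 2)
23: left child of 33 (depth 5)
27: right child of 23 (depth 6)
30: right child of 27 (depth 7)

Delete 45 (two children — replace with in-order successor).
After deletion, path to 27: 49 → 41 → 39 → 20 → 33 → 23 → 27.

6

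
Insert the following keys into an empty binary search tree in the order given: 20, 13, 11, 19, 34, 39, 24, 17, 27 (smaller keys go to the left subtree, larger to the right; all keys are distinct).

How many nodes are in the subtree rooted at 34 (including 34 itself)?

4

20: root
13: left child of 20 (depth 1)
11: left child of 13 (depth 2)
19: right child of 13 (depth 2)
34: right child of 20 (depth 1)
39: right child of 34 (depth 2)
24: left child of 34 (depth 2)
17: left child of 19 (depth 3)
27: right child of 24 (depth 3)

Subtree rooted at 34 contains: 34, 24, 27, 39 — 4 nodes.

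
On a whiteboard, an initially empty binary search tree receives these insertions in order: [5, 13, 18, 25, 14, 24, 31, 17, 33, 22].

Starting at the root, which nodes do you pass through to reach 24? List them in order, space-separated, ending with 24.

Resulting structure (node: left, right):
  5: L=–, R=13
  13: L=–, R=18
  18: L=14, R=25
  25: L=24, R=31
  14: L=–, R=17
  24: L=22, R=–
  31: L=–, R=33
  17: L=–, R=–
  33: L=–, R=–
  22: L=–, R=–

5 13 18 25 24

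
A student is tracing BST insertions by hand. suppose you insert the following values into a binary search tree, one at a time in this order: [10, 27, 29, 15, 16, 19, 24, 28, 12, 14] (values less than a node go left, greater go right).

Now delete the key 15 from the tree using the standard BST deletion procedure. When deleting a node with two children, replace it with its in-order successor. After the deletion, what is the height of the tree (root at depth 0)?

4

10: root
27: right child of 10 (depth 1)
29: right child of 27 (depth 2)
15: left child of 27 (depth 2)
16: right child of 15 (depth 3)
19: right child of 16 (depth 4)
24: right child of 19 (depth 5)
28: left child of 29 (depth 3)
12: left child of 15 (depth 3)
14: right child of 12 (depth 4)

Delete 15 (two children — replace with in-order successor).
After deletion, deepest node is 24 at depth 4.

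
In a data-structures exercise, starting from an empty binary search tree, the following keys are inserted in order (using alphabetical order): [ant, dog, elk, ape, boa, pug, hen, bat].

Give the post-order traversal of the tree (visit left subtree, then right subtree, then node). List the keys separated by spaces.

bat boa ape hen pug elk dog ant

ant: root
dog: right child of ant (depth 1)
elk: right child of dog (depth 2)
ape: left child of dog (depth 2)
boa: right child of ape (depth 3)
pug: right child of elk (depth 3)
hen: left child of pug (depth 4)
bat: left child of boa (depth 4)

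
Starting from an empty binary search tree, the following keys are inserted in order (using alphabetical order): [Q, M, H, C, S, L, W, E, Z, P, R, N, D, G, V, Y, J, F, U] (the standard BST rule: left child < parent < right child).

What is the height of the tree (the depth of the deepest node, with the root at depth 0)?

Resulting structure (node: left, right):
  Q: L=M, R=S
  M: L=H, R=P
  H: L=C, R=L
  C: L=–, R=E
  S: L=R, R=W
  L: L=J, R=–
  W: L=V, R=Z
  E: L=D, R=G
  Z: L=Y, R=–
  P: L=N, R=–
  R: L=–, R=–
  N: L=–, R=–
  D: L=–, R=–
  G: L=F, R=–
  V: L=U, R=–
  Y: L=–, R=–
  J: L=–, R=–
  F: L=–, R=–
  U: L=–, R=–

The deepest node is F at depth 6.

6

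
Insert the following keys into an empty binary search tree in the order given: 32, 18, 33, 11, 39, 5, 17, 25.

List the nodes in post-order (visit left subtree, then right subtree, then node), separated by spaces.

5 17 11 25 18 39 33 32

Insert 32: tree is empty, so 32 becomes the root.
Insert 18: 18 < 32 → go left. Place as left child of 32.
Insert 33: 33 > 32 → go right. Place as right child of 32.
Insert 11: 11 < 32 → go left; 11 < 18 → go left. Place as left child of 18.
Insert 39: 39 > 32 → go right; 39 > 33 → go right. Place as right child of 33.
Insert 5: 5 < 32 → go left; 5 < 18 → go left; 5 < 11 → go left. Place as left child of 11.
Insert 17: 17 < 32 → go left; 17 < 18 → go left; 17 > 11 → go right. Place as right child of 11.
Insert 25: 25 < 32 → go left; 25 > 18 → go right. Place as right child of 18.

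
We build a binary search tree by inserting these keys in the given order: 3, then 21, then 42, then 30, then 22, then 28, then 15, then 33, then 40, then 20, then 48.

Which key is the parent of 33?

Insert 3: tree is empty, so 3 becomes the root.
Insert 21: 21 > 3 → go right. Place as right child of 3.
Insert 42: 42 > 3 → go right; 42 > 21 → go right. Place as right child of 21.
Insert 30: 30 > 3 → go right; 30 > 21 → go right; 30 < 42 → go left. Place as left child of 42.
Insert 22: 22 > 3 → go right; 22 > 21 → go right; 22 < 42 → go left; 22 < 30 → go left. Place as left child of 30.
Insert 28: 28 > 3 → go right; 28 > 21 → go right; 28 < 42 → go left; 28 < 30 → go left; 28 > 22 → go right. Place as right child of 22.
Insert 15: 15 > 3 → go right; 15 < 21 → go left. Place as left child of 21.
Insert 33: 33 > 3 → go right; 33 > 21 → go right; 33 < 42 → go left; 33 > 30 → go right. Place as right child of 30.
Insert 40: 40 > 3 → go right; 40 > 21 → go right; 40 < 42 → go left; 40 > 30 → go right; 40 > 33 → go right. Place as right child of 33.
Insert 20: 20 > 3 → go right; 20 < 21 → go left; 20 > 15 → go right. Place as right child of 15.
Insert 48: 48 > 3 → go right; 48 > 21 → go right; 48 > 42 → go right. Place as right child of 42.

30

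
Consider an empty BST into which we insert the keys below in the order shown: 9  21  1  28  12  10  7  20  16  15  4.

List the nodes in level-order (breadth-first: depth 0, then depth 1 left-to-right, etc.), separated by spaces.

9 1 21 7 12 28 4 10 20 16 15

Insert 9: tree is empty, so 9 becomes the root.
Insert 21: 21 > 9 → go right. Place as right child of 9.
Insert 1: 1 < 9 → go left. Place as left child of 9.
Insert 28: 28 > 9 → go right; 28 > 21 → go right. Place as right child of 21.
Insert 12: 12 > 9 → go right; 12 < 21 → go left. Place as left child of 21.
Insert 10: 10 > 9 → go right; 10 < 21 → go left; 10 < 12 → go left. Place as left child of 12.
Insert 7: 7 < 9 → go left; 7 > 1 → go right. Place as right child of 1.
Insert 20: 20 > 9 → go right; 20 < 21 → go left; 20 > 12 → go right. Place as right child of 12.
Insert 16: 16 > 9 → go right; 16 < 21 → go left; 16 > 12 → go right; 16 < 20 → go left. Place as left child of 20.
Insert 15: 15 > 9 → go right; 15 < 21 → go left; 15 > 12 → go right; 15 < 20 → go left; 15 < 16 → go left. Place as left child of 16.
Insert 4: 4 < 9 → go left; 4 > 1 → go right; 4 < 7 → go left. Place as left child of 7.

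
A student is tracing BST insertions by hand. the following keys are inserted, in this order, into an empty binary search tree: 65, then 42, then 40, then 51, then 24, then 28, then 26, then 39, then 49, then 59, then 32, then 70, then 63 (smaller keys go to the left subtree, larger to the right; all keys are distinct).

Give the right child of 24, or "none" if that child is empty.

Insert 65: tree is empty, so 65 becomes the root.
Insert 42: 42 < 65 → go left. Place as left child of 65.
Insert 40: 40 < 65 → go left; 40 < 42 → go left. Place as left child of 42.
Insert 51: 51 < 65 → go left; 51 > 42 → go right. Place as right child of 42.
Insert 24: 24 < 65 → go left; 24 < 42 → go left; 24 < 40 → go left. Place as left child of 40.
Insert 28: 28 < 65 → go left; 28 < 42 → go left; 28 < 40 → go left; 28 > 24 → go right. Place as right child of 24.
Insert 26: 26 < 65 → go left; 26 < 42 → go left; 26 < 40 → go left; 26 > 24 → go right; 26 < 28 → go left. Place as left child of 28.
Insert 39: 39 < 65 → go left; 39 < 42 → go left; 39 < 40 → go left; 39 > 24 → go right; 39 > 28 → go right. Place as right child of 28.
Insert 49: 49 < 65 → go left; 49 > 42 → go right; 49 < 51 → go left. Place as left child of 51.
Insert 59: 59 < 65 → go left; 59 > 42 → go right; 59 > 51 → go right. Place as right child of 51.
Insert 32: 32 < 65 → go left; 32 < 42 → go left; 32 < 40 → go left; 32 > 24 → go right; 32 > 28 → go right; 32 < 39 → go left. Place as left child of 39.
Insert 70: 70 > 65 → go right. Place as right child of 65.
Insert 63: 63 < 65 → go left; 63 > 42 → go right; 63 > 51 → go right; 63 > 59 → go right. Place as right child of 59.

28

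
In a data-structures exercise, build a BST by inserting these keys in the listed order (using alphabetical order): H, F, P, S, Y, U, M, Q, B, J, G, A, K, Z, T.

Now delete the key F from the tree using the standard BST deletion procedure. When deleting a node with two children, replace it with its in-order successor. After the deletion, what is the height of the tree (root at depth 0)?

5

Insert H: tree is empty, so H becomes the root.
Insert F: F < H → go left. Place as left child of H.
Insert P: P > H → go right. Place as right child of H.
Insert S: S > H → go right; S > P → go right. Place as right child of P.
Insert Y: Y > H → go right; Y > P → go right; Y > S → go right. Place as right child of S.
Insert U: U > H → go right; U > P → go right; U > S → go right; U < Y → go left. Place as left child of Y.
Insert M: M > H → go right; M < P → go left. Place as left child of P.
Insert Q: Q > H → go right; Q > P → go right; Q < S → go left. Place as left child of S.
Insert B: B < H → go left; B < F → go left. Place as left child of F.
Insert J: J > H → go right; J < P → go left; J < M → go left. Place as left child of M.
Insert G: G < H → go left; G > F → go right. Place as right child of F.
Insert A: A < H → go left; A < F → go left; A < B → go left. Place as left child of B.
Insert K: K > H → go right; K < P → go left; K < M → go left; K > J → go right. Place as right child of J.
Insert Z: Z > H → go right; Z > P → go right; Z > S → go right; Z > Y → go right. Place as right child of Y.
Insert T: T > H → go right; T > P → go right; T > S → go right; T < Y → go left; T < U → go left. Place as left child of U.

Delete F (two children — replace with in-order successor).
After deletion, deepest node is T at depth 5.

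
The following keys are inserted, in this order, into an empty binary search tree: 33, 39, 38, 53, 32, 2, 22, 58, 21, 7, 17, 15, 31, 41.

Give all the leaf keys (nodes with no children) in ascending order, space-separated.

15 31 38 41 58

Insert 33: tree is empty, so 33 becomes the root.
Insert 39: 39 > 33 → go right. Place as right child of 33.
Insert 38: 38 > 33 → go right; 38 < 39 → go left. Place as left child of 39.
Insert 53: 53 > 33 → go right; 53 > 39 → go right. Place as right child of 39.
Insert 32: 32 < 33 → go left. Place as left child of 33.
Insert 2: 2 < 33 → go left; 2 < 32 → go left. Place as left child of 32.
Insert 22: 22 < 33 → go left; 22 < 32 → go left; 22 > 2 → go right. Place as right child of 2.
Insert 58: 58 > 33 → go right; 58 > 39 → go right; 58 > 53 → go right. Place as right child of 53.
Insert 21: 21 < 33 → go left; 21 < 32 → go left; 21 > 2 → go right; 21 < 22 → go left. Place as left child of 22.
Insert 7: 7 < 33 → go left; 7 < 32 → go left; 7 > 2 → go right; 7 < 22 → go left; 7 < 21 → go left. Place as left child of 21.
Insert 17: 17 < 33 → go left; 17 < 32 → go left; 17 > 2 → go right; 17 < 22 → go left; 17 < 21 → go left; 17 > 7 → go right. Place as right child of 7.
Insert 15: 15 < 33 → go left; 15 < 32 → go left; 15 > 2 → go right; 15 < 22 → go left; 15 < 21 → go left; 15 > 7 → go right; 15 < 17 → go left. Place as left child of 17.
Insert 31: 31 < 33 → go left; 31 < 32 → go left; 31 > 2 → go right; 31 > 22 → go right. Place as right child of 22.
Insert 41: 41 > 33 → go right; 41 > 39 → go right; 41 < 53 → go left. Place as left child of 53.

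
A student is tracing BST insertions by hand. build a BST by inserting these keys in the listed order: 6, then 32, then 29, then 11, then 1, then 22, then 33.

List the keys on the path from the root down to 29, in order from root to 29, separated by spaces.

6 32 29

6: root
32: right child of 6 (depth 1)
29: left child of 32 (depth 2)
11: left child of 29 (depth 3)
1: left child of 6 (depth 1)
22: right child of 11 (depth 4)
33: right child of 32 (depth 2)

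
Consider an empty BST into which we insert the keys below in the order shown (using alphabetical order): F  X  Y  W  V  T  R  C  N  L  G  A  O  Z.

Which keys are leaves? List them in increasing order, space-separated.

A G O Z

Resulting structure (node: left, right):
  F: L=C, R=X
  X: L=W, R=Y
  Y: L=–, R=Z
  W: L=V, R=–
  V: L=T, R=–
  T: L=R, R=–
  R: L=N, R=–
  C: L=A, R=–
  N: L=L, R=O
  L: L=G, R=–
  G: L=–, R=–
  A: L=–, R=–
  O: L=–, R=–
  Z: L=–, R=–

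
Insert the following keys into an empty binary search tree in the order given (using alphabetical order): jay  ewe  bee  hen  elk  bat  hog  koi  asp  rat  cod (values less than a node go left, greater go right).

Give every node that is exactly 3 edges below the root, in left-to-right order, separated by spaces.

jay: root
ewe: left child of jay (depth 1)
bee: left child of ewe (depth 2)
hen: right child of ewe (depth 2)
elk: right child of bee (depth 3)
bat: left child of bee (depth 3)
hog: right child of hen (depth 3)
koi: right child of jay (depth 1)
asp: left child of bat (depth 4)
rat: right child of koi (depth 2)
cod: left child of elk (depth 4)

bat elk hog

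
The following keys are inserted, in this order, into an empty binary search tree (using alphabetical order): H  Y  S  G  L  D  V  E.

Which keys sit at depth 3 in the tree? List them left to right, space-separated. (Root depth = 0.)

E L V

Insert H: tree is empty, so H becomes the root.
Insert Y: Y > H → go right. Place as right child of H.
Insert S: S > H → go right; S < Y → go left. Place as left child of Y.
Insert G: G < H → go left. Place as left child of H.
Insert L: L > H → go right; L < Y → go left; L < S → go left. Place as left child of S.
Insert D: D < H → go left; D < G → go left. Place as left child of G.
Insert V: V > H → go right; V < Y → go left; V > S → go right. Place as right child of S.
Insert E: E < H → go left; E < G → go left; E > D → go right. Place as right child of D.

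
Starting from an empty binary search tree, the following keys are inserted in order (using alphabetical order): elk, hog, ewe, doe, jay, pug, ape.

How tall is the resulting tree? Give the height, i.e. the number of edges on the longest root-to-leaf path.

3

elk: root
hog: right child of elk (depth 1)
ewe: left child of hog (depth 2)
doe: left child of elk (depth 1)
jay: right child of hog (depth 2)
pug: right child of jay (depth 3)
ape: left child of doe (depth 2)

The deepest node is pug at depth 3.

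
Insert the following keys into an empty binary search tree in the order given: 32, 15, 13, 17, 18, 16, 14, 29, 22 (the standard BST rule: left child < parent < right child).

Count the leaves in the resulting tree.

32: root
15: left child of 32 (depth 1)
13: left child of 15 (depth 2)
17: right child of 15 (depth 2)
18: right child of 17 (depth 3)
16: left child of 17 (depth 3)
14: right child of 13 (depth 3)
29: right child of 18 (depth 4)
22: left child of 29 (depth 5)

Leaves: 14, 16, 22 — 3 in total.

3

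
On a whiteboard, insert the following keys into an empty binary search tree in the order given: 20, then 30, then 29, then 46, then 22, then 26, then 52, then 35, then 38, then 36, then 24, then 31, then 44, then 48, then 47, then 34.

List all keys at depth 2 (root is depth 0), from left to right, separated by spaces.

20: root
30: right child of 20 (depth 1)
29: left child of 30 (depth 2)
46: right child of 30 (depth 2)
22: left child of 29 (depth 3)
26: right child of 22 (depth 4)
52: right child of 46 (depth 3)
35: left child of 46 (depth 3)
38: right child of 35 (depth 4)
36: left child of 38 (depth 5)
24: left child of 26 (depth 5)
31: left child of 35 (depth 4)
44: right child of 38 (depth 5)
48: left child of 52 (depth 4)
47: left child of 48 (depth 5)
34: right child of 31 (depth 5)

29 46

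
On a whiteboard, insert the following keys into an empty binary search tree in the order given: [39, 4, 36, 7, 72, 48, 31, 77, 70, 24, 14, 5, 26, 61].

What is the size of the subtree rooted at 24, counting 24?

3

Resulting structure (node: left, right):
  39: L=4, R=72
  4: L=–, R=36
  36: L=7, R=–
  7: L=5, R=31
  72: L=48, R=77
  48: L=–, R=70
  31: L=24, R=–
  77: L=–, R=–
  70: L=61, R=–
  24: L=14, R=26
  14: L=–, R=–
  5: L=–, R=–
  26: L=–, R=–
  61: L=–, R=–

Subtree rooted at 24 contains: 24, 14, 26 — 3 nodes.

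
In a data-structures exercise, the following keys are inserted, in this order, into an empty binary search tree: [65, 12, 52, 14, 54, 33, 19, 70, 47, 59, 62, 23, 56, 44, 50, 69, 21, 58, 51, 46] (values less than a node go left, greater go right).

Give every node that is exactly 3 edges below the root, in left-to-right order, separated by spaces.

65: root
12: left child of 65 (depth 1)
52: right child of 12 (depth 2)
14: left child of 52 (depth 3)
54: right child of 52 (depth 3)
33: right child of 14 (depth 4)
19: left child of 33 (depth 5)
70: right child of 65 (depth 1)
47: right child of 33 (depth 5)
59: right child of 54 (depth 4)
62: right child of 59 (depth 5)
23: right child of 19 (depth 6)
56: left child of 59 (depth 5)
44: left child of 47 (depth 6)
50: right child of 47 (depth 6)
69: left child of 70 (depth 2)
21: left child of 23 (depth 7)
58: right child of 56 (depth 6)
51: right child of 50 (depth 7)
46: right child of 44 (depth 7)

14 54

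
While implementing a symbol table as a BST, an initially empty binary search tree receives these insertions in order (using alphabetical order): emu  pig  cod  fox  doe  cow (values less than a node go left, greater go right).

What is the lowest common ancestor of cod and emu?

emu: root
pig: right child of emu (depth 1)
cod: left child of emu (depth 1)
fox: left child of pig (depth 2)
doe: right child of cod (depth 2)
cow: left child of doe (depth 3)

Path to cod: emu → cod
Path to emu: emu
emu lies on both paths and is an ancestor of the other node.

emu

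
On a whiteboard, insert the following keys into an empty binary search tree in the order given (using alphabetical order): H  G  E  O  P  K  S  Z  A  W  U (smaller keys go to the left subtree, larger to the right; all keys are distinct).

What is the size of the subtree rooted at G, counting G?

Insert H: tree is empty, so H becomes the root.
Insert G: G < H → go left. Place as left child of H.
Insert E: E < H → go left; E < G → go left. Place as left child of G.
Insert O: O > H → go right. Place as right child of H.
Insert P: P > H → go right; P > O → go right. Place as right child of O.
Insert K: K > H → go right; K < O → go left. Place as left child of O.
Insert S: S > H → go right; S > O → go right; S > P → go right. Place as right child of P.
Insert Z: Z > H → go right; Z > O → go right; Z > P → go right; Z > S → go right. Place as right child of S.
Insert A: A < H → go left; A < G → go left; A < E → go left. Place as left child of E.
Insert W: W > H → go right; W > O → go right; W > P → go right; W > S → go right; W < Z → go left. Place as left child of Z.
Insert U: U > H → go right; U > O → go right; U > P → go right; U > S → go right; U < Z → go left; U < W → go left. Place as left child of W.

Subtree rooted at G contains: G, E, A — 3 nodes.

3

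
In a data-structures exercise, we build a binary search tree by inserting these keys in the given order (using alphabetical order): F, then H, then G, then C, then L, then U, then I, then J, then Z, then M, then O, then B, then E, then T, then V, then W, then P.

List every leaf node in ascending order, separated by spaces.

F: root
H: right child of F (depth 1)
G: left child of H (depth 2)
C: left child of F (depth 1)
L: right child of H (depth 2)
U: right child of L (depth 3)
I: left child of L (depth 3)
J: right child of I (depth 4)
Z: right child of U (depth 4)
M: left child of U (depth 4)
O: right child of M (depth 5)
B: left child of C (depth 2)
E: right child of C (depth 2)
T: right child of O (depth 6)
V: left child of Z (depth 5)
W: right child of V (depth 6)
P: left child of T (depth 7)

B E G J P W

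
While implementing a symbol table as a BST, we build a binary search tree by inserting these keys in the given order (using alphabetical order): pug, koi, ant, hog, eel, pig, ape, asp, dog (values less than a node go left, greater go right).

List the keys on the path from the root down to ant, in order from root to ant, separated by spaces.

pug koi ant

pug: root
koi: left child of pug (depth 1)
ant: left child of koi (depth 2)
hog: right child of ant (depth 3)
eel: left child of hog (depth 4)
pig: right child of koi (depth 2)
ape: left child of eel (depth 5)
asp: right child of ape (depth 6)
dog: right child of asp (depth 7)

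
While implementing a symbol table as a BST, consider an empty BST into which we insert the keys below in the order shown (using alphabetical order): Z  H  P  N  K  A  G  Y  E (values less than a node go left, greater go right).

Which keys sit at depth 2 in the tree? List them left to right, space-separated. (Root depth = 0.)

Insert Z: tree is empty, so Z becomes the root.
Insert H: H < Z → go left. Place as left child of Z.
Insert P: P < Z → go left; P > H → go right. Place as right child of H.
Insert N: N < Z → go left; N > H → go right; N < P → go left. Place as left child of P.
Insert K: K < Z → go left; K > H → go right; K < P → go left; K < N → go left. Place as left child of N.
Insert A: A < Z → go left; A < H → go left. Place as left child of H.
Insert G: G < Z → go left; G < H → go left; G > A → go right. Place as right child of A.
Insert Y: Y < Z → go left; Y > H → go right; Y > P → go right. Place as right child of P.
Insert E: E < Z → go left; E < H → go left; E > A → go right; E < G → go left. Place as left child of G.

A P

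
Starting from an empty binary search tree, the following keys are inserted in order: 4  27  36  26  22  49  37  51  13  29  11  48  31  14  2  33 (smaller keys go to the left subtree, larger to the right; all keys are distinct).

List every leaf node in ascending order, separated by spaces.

4: root
27: right child of 4 (depth 1)
36: right child of 27 (depth 2)
26: left child of 27 (depth 2)
22: left child of 26 (depth 3)
49: right child of 36 (depth 3)
37: left child of 49 (depth 4)
51: right child of 49 (depth 4)
13: left child of 22 (depth 4)
29: left child of 36 (depth 3)
11: left child of 13 (depth 5)
48: right child of 37 (depth 5)
31: right child of 29 (depth 4)
14: right child of 13 (depth 5)
2: left child of 4 (depth 1)
33: right child of 31 (depth 5)

2 11 14 33 48 51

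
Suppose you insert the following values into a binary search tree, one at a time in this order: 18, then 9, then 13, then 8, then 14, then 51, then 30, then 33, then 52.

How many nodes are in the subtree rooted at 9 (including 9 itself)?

Insert 18: tree is empty, so 18 becomes the root.
Insert 9: 9 < 18 → go left. Place as left child of 18.
Insert 13: 13 < 18 → go left; 13 > 9 → go right. Place as right child of 9.
Insert 8: 8 < 18 → go left; 8 < 9 → go left. Place as left child of 9.
Insert 14: 14 < 18 → go left; 14 > 9 → go right; 14 > 13 → go right. Place as right child of 13.
Insert 51: 51 > 18 → go right. Place as right child of 18.
Insert 30: 30 > 18 → go right; 30 < 51 → go left. Place as left child of 51.
Insert 33: 33 > 18 → go right; 33 < 51 → go left; 33 > 30 → go right. Place as right child of 30.
Insert 52: 52 > 18 → go right; 52 > 51 → go right. Place as right child of 51.

Subtree rooted at 9 contains: 9, 8, 13, 14 — 4 nodes.

4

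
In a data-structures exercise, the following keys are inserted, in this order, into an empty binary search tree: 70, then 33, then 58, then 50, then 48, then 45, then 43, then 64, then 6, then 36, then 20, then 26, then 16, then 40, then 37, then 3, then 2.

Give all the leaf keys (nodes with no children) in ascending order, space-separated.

2 16 26 37 64

Insert 70: tree is empty, so 70 becomes the root.
Insert 33: 33 < 70 → go left. Place as left child of 70.
Insert 58: 58 < 70 → go left; 58 > 33 → go right. Place as right child of 33.
Insert 50: 50 < 70 → go left; 50 > 33 → go right; 50 < 58 → go left. Place as left child of 58.
Insert 48: 48 < 70 → go left; 48 > 33 → go right; 48 < 58 → go left; 48 < 50 → go left. Place as left child of 50.
Insert 45: 45 < 70 → go left; 45 > 33 → go right; 45 < 58 → go left; 45 < 50 → go left; 45 < 48 → go left. Place as left child of 48.
Insert 43: 43 < 70 → go left; 43 > 33 → go right; 43 < 58 → go left; 43 < 50 → go left; 43 < 48 → go left; 43 < 45 → go left. Place as left child of 45.
Insert 64: 64 < 70 → go left; 64 > 33 → go right; 64 > 58 → go right. Place as right child of 58.
Insert 6: 6 < 70 → go left; 6 < 33 → go left. Place as left child of 33.
Insert 36: 36 < 70 → go left; 36 > 33 → go right; 36 < 58 → go left; 36 < 50 → go left; 36 < 48 → go left; 36 < 45 → go left; 36 < 43 → go left. Place as left child of 43.
Insert 20: 20 < 70 → go left; 20 < 33 → go left; 20 > 6 → go right. Place as right child of 6.
Insert 26: 26 < 70 → go left; 26 < 33 → go left; 26 > 6 → go right; 26 > 20 → go right. Place as right child of 20.
Insert 16: 16 < 70 → go left; 16 < 33 → go left; 16 > 6 → go right; 16 < 20 → go left. Place as left child of 20.
Insert 40: 40 < 70 → go left; 40 > 33 → go right; 40 < 58 → go left; 40 < 50 → go left; 40 < 48 → go left; 40 < 45 → go left; 40 < 43 → go left; 40 > 36 → go right. Place as right child of 36.
Insert 37: 37 < 70 → go left; 37 > 33 → go right; 37 < 58 → go left; 37 < 50 → go left; 37 < 48 → go left; 37 < 45 → go left; 37 < 43 → go left; 37 > 36 → go right; 37 < 40 → go left. Place as left child of 40.
Insert 3: 3 < 70 → go left; 3 < 33 → go left; 3 < 6 → go left. Place as left child of 6.
Insert 2: 2 < 70 → go left; 2 < 33 → go left; 2 < 6 → go left; 2 < 3 → go left. Place as left child of 3.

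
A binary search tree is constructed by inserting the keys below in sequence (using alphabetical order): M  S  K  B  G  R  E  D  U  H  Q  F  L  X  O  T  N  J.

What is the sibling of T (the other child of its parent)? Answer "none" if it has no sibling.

Insert M: tree is empty, so M becomes the root.
Insert S: S > M → go right. Place as right child of M.
Insert K: K < M → go left. Place as left child of M.
Insert B: B < M → go left; B < K → go left. Place as left child of K.
Insert G: G < M → go left; G < K → go left; G > B → go right. Place as right child of B.
Insert R: R > M → go right; R < S → go left. Place as left child of S.
Insert E: E < M → go left; E < K → go left; E > B → go right; E < G → go left. Place as left child of G.
Insert D: D < M → go left; D < K → go left; D > B → go right; D < G → go left; D < E → go left. Place as left child of E.
Insert U: U > M → go right; U > S → go right. Place as right child of S.
Insert H: H < M → go left; H < K → go left; H > B → go right; H > G → go right. Place as right child of G.
Insert Q: Q > M → go right; Q < S → go left; Q < R → go left. Place as left child of R.
Insert F: F < M → go left; F < K → go left; F > B → go right; F < G → go left; F > E → go right. Place as right child of E.
Insert L: L < M → go left; L > K → go right. Place as right child of K.
Insert X: X > M → go right; X > S → go right; X > U → go right. Place as right child of U.
Insert O: O > M → go right; O < S → go left; O < R → go left; O < Q → go left. Place as left child of Q.
Insert T: T > M → go right; T > S → go right; T < U → go left. Place as left child of U.
Insert N: N > M → go right; N < S → go left; N < R → go left; N < Q → go left; N < O → go left. Place as left child of O.
Insert J: J < M → go left; J < K → go left; J > B → go right; J > G → go right; J > H → go right. Place as right child of H.

T's parent is U; the other child of U is X.

X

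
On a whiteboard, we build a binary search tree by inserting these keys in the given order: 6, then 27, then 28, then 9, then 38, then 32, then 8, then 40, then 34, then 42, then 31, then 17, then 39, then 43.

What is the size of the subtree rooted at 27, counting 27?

13

Insert 6: tree is empty, so 6 becomes the root.
Insert 27: 27 > 6 → go right. Place as right child of 6.
Insert 28: 28 > 6 → go right; 28 > 27 → go right. Place as right child of 27.
Insert 9: 9 > 6 → go right; 9 < 27 → go left. Place as left child of 27.
Insert 38: 38 > 6 → go right; 38 > 27 → go right; 38 > 28 → go right. Place as right child of 28.
Insert 32: 32 > 6 → go right; 32 > 27 → go right; 32 > 28 → go right; 32 < 38 → go left. Place as left child of 38.
Insert 8: 8 > 6 → go right; 8 < 27 → go left; 8 < 9 → go left. Place as left child of 9.
Insert 40: 40 > 6 → go right; 40 > 27 → go right; 40 > 28 → go right; 40 > 38 → go right. Place as right child of 38.
Insert 34: 34 > 6 → go right; 34 > 27 → go right; 34 > 28 → go right; 34 < 38 → go left; 34 > 32 → go right. Place as right child of 32.
Insert 42: 42 > 6 → go right; 42 > 27 → go right; 42 > 28 → go right; 42 > 38 → go right; 42 > 40 → go right. Place as right child of 40.
Insert 31: 31 > 6 → go right; 31 > 27 → go right; 31 > 28 → go right; 31 < 38 → go left; 31 < 32 → go left. Place as left child of 32.
Insert 17: 17 > 6 → go right; 17 < 27 → go left; 17 > 9 → go right. Place as right child of 9.
Insert 39: 39 > 6 → go right; 39 > 27 → go right; 39 > 28 → go right; 39 > 38 → go right; 39 < 40 → go left. Place as left child of 40.
Insert 43: 43 > 6 → go right; 43 > 27 → go right; 43 > 28 → go right; 43 > 38 → go right; 43 > 40 → go right; 43 > 42 → go right. Place as right child of 42.

Subtree rooted at 27 contains: 27, 9, 8, 17, 28, 38, 32, 31, 34, 40, 39, 42, 43 — 13 nodes.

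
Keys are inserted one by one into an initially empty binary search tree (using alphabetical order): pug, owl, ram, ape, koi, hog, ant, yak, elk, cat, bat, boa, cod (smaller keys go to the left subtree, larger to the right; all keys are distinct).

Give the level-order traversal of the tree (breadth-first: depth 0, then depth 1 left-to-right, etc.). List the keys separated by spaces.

Insert pug: tree is empty, so pug becomes the root.
Insert owl: owl < pug → go left. Place as left child of pug.
Insert ram: ram > pug → go right. Place as right child of pug.
Insert ape: ape < pug → go left; ape < owl → go left. Place as left child of owl.
Insert koi: koi < pug → go left; koi < owl → go left; koi > ape → go right. Place as right child of ape.
Insert hog: hog < pug → go left; hog < owl → go left; hog > ape → go right; hog < koi → go left. Place as left child of koi.
Insert ant: ant < pug → go left; ant < owl → go left; ant < ape → go left. Place as left child of ape.
Insert yak: yak > pug → go right; yak > ram → go right. Place as right child of ram.
Insert elk: elk < pug → go left; elk < owl → go left; elk > ape → go right; elk < koi → go left; elk < hog → go left. Place as left child of hog.
Insert cat: cat < pug → go left; cat < owl → go left; cat > ape → go right; cat < koi → go left; cat < hog → go left; cat < elk → go left. Place as left child of elk.
Insert bat: bat < pug → go left; bat < owl → go left; bat > ape → go right; bat < koi → go left; bat < hog → go left; bat < elk → go left; bat < cat → go left. Place as left child of cat.
Insert boa: boa < pug → go left; boa < owl → go left; boa > ape → go right; boa < koi → go left; boa < hog → go left; boa < elk → go left; boa < cat → go left; boa > bat → go right. Place as right child of bat.
Insert cod: cod < pug → go left; cod < owl → go left; cod > ape → go right; cod < koi → go left; cod < hog → go left; cod < elk → go left; cod > cat → go right. Place as right child of cat.

pug owl ram ape yak ant koi hog elk cat bat cod boa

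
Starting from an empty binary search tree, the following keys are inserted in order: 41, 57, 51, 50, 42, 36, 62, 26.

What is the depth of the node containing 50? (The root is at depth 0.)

3

Insert 41: tree is empty, so 41 becomes the root.
Insert 57: 57 > 41 → go right. Place as right child of 41.
Insert 51: 51 > 41 → go right; 51 < 57 → go left. Place as left child of 57.
Insert 50: 50 > 41 → go right; 50 < 57 → go left; 50 < 51 → go left. Place as left child of 51.
Insert 42: 42 > 41 → go right; 42 < 57 → go left; 42 < 51 → go left; 42 < 50 → go left. Place as left child of 50.
Insert 36: 36 < 41 → go left. Place as left child of 41.
Insert 62: 62 > 41 → go right; 62 > 57 → go right. Place as right child of 57.
Insert 26: 26 < 41 → go left; 26 < 36 → go left. Place as left child of 36.

Path to 50: 41 → 57 → 51 → 50, which is 3 edges.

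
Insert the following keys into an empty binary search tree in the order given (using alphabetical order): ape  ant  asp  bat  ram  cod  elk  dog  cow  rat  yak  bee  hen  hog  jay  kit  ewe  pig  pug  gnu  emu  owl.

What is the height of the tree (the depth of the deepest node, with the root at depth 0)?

Insert ape: tree is empty, so ape becomes the root.
Insert ant: ant < ape → go left. Place as left child of ape.
Insert asp: asp > ape → go right. Place as right child of ape.
Insert bat: bat > ape → go right; bat > asp → go right. Place as right child of asp.
Insert ram: ram > ape → go right; ram > asp → go right; ram > bat → go right. Place as right child of bat.
Insert cod: cod > ape → go right; cod > asp → go right; cod > bat → go right; cod < ram → go left. Place as left child of ram.
Insert elk: elk > ape → go right; elk > asp → go right; elk > bat → go right; elk < ram → go left; elk > cod → go right. Place as right child of cod.
Insert dog: dog > ape → go right; dog > asp → go right; dog > bat → go right; dog < ram → go left; dog > cod → go right; dog < elk → go left. Place as left child of elk.
Insert cow: cow > ape → go right; cow > asp → go right; cow > bat → go right; cow < ram → go left; cow > cod → go right; cow < elk → go left; cow < dog → go left. Place as left child of dog.
Insert rat: rat > ape → go right; rat > asp → go right; rat > bat → go right; rat > ram → go right. Place as right child of ram.
Insert yak: yak > ape → go right; yak > asp → go right; yak > bat → go right; yak > ram → go right; yak > rat → go right. Place as right child of rat.
Insert bee: bee > ape → go right; bee > asp → go right; bee > bat → go right; bee < ram → go left; bee < cod → go left. Place as left child of cod.
Insert hen: hen > ape → go right; hen > asp → go right; hen > bat → go right; hen < ram → go left; hen > cod → go right; hen > elk → go right. Place as right child of elk.
Insert hog: hog > ape → go right; hog > asp → go right; hog > bat → go right; hog < ram → go left; hog > cod → go right; hog > elk → go right; hog > hen → go right. Place as right child of hen.
Insert jay: jay > ape → go right; jay > asp → go right; jay > bat → go right; jay < ram → go left; jay > cod → go right; jay > elk → go right; jay > hen → go right; jay > hog → go right. Place as right child of hog.
Insert kit: kit > ape → go right; kit > asp → go right; kit > bat → go right; kit < ram → go left; kit > cod → go right; kit > elk → go right; kit > hen → go right; kit > hog → go right; kit > jay → go right. Place as right child of jay.
Insert ewe: ewe > ape → go right; ewe > asp → go right; ewe > bat → go right; ewe < ram → go left; ewe > cod → go right; ewe > elk → go right; ewe < hen → go left. Place as left child of hen.
Insert pig: pig > ape → go right; pig > asp → go right; pig > bat → go right; pig < ram → go left; pig > cod → go right; pig > elk → go right; pig > hen → go right; pig > hog → go right; pig > jay → go right; pig > kit → go right. Place as right child of kit.
Insert pug: pug > ape → go right; pug > asp → go right; pug > bat → go right; pug < ram → go left; pug > cod → go right; pug > elk → go right; pug > hen → go right; pug > hog → go right; pug > jay → go right; pug > kit → go right; pug > pig → go right. Place as right child of pig.
Insert gnu: gnu > ape → go right; gnu > asp → go right; gnu > bat → go right; gnu < ram → go left; gnu > cod → go right; gnu > elk → go right; gnu < hen → go left; gnu > ewe → go right. Place as right child of ewe.
Insert emu: emu > ape → go right; emu > asp → go right; emu > bat → go right; emu < ram → go left; emu > cod → go right; emu > elk → go right; emu < hen → go left; emu < ewe → go left. Place as left child of ewe.
Insert owl: owl > ape → go right; owl > asp → go right; owl > bat → go right; owl < ram → go left; owl > cod → go right; owl > elk → go right; owl > hen → go right; owl > hog → go right; owl > jay → go right; owl > kit → go right; owl < pig → go left. Place as left child of pig.

The deepest node is pug at depth 11.

11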